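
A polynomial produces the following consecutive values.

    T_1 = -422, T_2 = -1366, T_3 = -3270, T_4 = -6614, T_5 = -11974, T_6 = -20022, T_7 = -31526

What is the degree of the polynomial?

4

Δ: -944, -1904, -3344, -5360, -8048, -11504
Δ²: -960, -1440, -2016, -2688, -3456
Δ³: -480, -576, -672, -768
Δ⁴: -96, -96, -96
The fourth differences are constant, so the polynomial has degree 4.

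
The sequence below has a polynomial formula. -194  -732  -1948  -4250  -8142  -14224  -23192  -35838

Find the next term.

Δ: -538, -1216, -2302, -3892, -6082, -8968, -12646
Δ²: -678, -1086, -1590, -2190, -2886, -3678
Δ³: -408, -504, -600, -696, -792
Δ⁴: -96, -96, -96, -96
Fourth differences constant at -96.
-792 − 96 = -888;  -3678 − 888 = -4566;  -12646 − 4566 = -17212;  -35838 − 17212 = -53050

-53050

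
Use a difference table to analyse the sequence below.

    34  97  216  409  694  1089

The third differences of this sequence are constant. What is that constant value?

D1: 63, 119, 193, 285, 395
D2: 56, 74, 92, 110
D3: 18, 18, 18

18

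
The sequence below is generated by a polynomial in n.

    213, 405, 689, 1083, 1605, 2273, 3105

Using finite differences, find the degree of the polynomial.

First differences: 192, 284, 394, 522, 668, 832
Second differences: 92, 110, 128, 146, 164
Third differences: 18, 18, 18, 18
The third differences are constant, so the polynomial has degree 3.

3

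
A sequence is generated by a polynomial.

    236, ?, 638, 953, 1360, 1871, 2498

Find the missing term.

Using the last 5 terms:
D1: 315  407  511  627
D2: 92  104  116
D3: 12  12
Constant third difference = 12.
Extend backward: 92 − 12 = 80;  315 − 80 = 235;  638 − 235 = 403

403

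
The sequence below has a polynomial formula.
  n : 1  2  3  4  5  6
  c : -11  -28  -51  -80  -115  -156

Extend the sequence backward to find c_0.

0

Δ: -17, -23, -29, -35, -41
Δ²: -6, -6, -6, -6
The second differences are constant at -6.
Work back: -17 + 6 = -11;  -11 + 11 = 0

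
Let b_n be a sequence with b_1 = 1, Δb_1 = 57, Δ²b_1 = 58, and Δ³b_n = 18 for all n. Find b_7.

Build the table forward from the leading diagonal:
D3: 18  18  18  18  18  18  18
D2: 58  76  94  112  130  148  166
D1: 57  115  191  285  397  527  675
b: 1  58  173  364  649  1046  1573

1573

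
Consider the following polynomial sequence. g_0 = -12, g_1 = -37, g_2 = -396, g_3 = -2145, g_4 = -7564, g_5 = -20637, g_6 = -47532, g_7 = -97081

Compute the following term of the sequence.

-181260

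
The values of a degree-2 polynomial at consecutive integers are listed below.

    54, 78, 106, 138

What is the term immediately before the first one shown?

First differences: 24, 28, 32
Second differences: 4, 4
The second differences are constant at 4.
Work back: 24 − 4 = 20;  54 − 20 = 34

34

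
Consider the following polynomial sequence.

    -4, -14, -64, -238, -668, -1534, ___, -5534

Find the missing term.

Using the first 6 terms:
-10, -50, -174, -430, -866
-40, -124, -256, -436
-84, -132, -180
-48, -48
Constant fourth difference = -48.
Extend forward: -180 − 48 = -228;  -436 − 228 = -664;  -866 − 664 = -1530;  -1534 − 1530 = -3064

-3064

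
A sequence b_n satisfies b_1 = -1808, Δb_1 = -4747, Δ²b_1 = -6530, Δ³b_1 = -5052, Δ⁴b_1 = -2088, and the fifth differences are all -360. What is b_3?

-17832

Build the table forward from the leading diagonal:
D5: -360, -360, -360
D4: -2088, -2448, -2808
D3: -5052, -7140, -9588
D2: -6530, -11582, -18722
D1: -4747, -11277, -22859
b: -1808, -6555, -17832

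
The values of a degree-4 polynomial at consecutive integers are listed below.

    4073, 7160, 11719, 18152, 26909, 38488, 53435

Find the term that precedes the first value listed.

Δ: 3087, 4559, 6433, 8757, 11579, 14947
Δ²: 1472, 1874, 2324, 2822, 3368
Δ³: 402, 450, 498, 546
Δ⁴: 48, 48, 48
The fourth differences are constant at 48.
Work back: 402 − 48 = 354;  1472 − 354 = 1118;  3087 − 1118 = 1969;  4073 − 1969 = 2104

2104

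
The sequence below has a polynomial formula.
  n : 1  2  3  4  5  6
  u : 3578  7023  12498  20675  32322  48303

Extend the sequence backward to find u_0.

1587

Δ: 3445, 5475, 8177, 11647, 15981
Δ²: 2030, 2702, 3470, 4334
Δ³: 672, 768, 864
Δ⁴: 96, 96
The fourth differences are constant at 96.
Work back: 672 − 96 = 576;  2030 − 576 = 1454;  3445 − 1454 = 1991;  3578 − 1991 = 1587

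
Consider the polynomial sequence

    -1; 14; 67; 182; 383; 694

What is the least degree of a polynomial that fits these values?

15, 53, 115, 201, 311
38, 62, 86, 110
24, 24, 24
The third differences are constant, so the polynomial has degree 3.

3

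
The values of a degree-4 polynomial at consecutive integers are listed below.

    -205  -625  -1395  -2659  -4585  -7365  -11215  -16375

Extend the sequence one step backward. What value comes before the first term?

D1: -420  -770  -1264  -1926  -2780  -3850  -5160
D2: -350  -494  -662  -854  -1070  -1310
D3: -144  -168  -192  -216  -240
D4: -24  -24  -24  -24
The fourth differences are constant at -24.
Work back: -144 + 24 = -120;  -350 + 120 = -230;  -420 + 230 = -190;  -205 + 190 = -15

-15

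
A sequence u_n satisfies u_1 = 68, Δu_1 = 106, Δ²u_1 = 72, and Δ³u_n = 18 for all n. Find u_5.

Build the table forward from the leading diagonal:
D3: 18, 18, 18, 18, 18
D2: 72, 90, 108, 126, 144
D1: 106, 178, 268, 376, 502
u: 68, 174, 352, 620, 996

996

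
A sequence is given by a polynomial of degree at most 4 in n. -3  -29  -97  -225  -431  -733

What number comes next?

-1149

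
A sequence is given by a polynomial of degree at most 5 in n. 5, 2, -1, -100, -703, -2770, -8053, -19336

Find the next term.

-40675

First differences: -3, -3, -99, -603, -2067, -5283, -11283
Second differences: 0, -96, -504, -1464, -3216, -6000
Third differences: -96, -408, -960, -1752, -2784
Fourth differences: -312, -552, -792, -1032
Fifth differences: -240, -240, -240
The fifth differences are constant (-240).
-1032 − 240 = -1272;  -2784 − 1272 = -4056;  -6000 − 4056 = -10056;  -11283 − 10056 = -21339;  -19336 − 21339 = -40675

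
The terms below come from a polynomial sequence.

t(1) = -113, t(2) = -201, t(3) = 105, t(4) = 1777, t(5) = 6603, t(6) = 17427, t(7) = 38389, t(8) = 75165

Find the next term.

D1: -88, 306, 1672, 4826, 10824, 20962, 36776
D2: 394, 1366, 3154, 5998, 10138, 15814
D3: 972, 1788, 2844, 4140, 5676
D4: 816, 1056, 1296, 1536
D5: 240, 240, 240
Constant fifth difference = 240, so extend:
1536 + 240 = 1776;  5676 + 1776 = 7452;  15814 + 7452 = 23266;  36776 + 23266 = 60042;  75165 + 60042 = 135207

135207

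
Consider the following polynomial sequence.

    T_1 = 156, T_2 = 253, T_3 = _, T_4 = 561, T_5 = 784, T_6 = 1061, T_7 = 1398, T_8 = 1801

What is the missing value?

Using the last 5 terms:
First differences: 223, 277, 337, 403
Second differences: 54, 60, 66
Third differences: 6, 6
Constant third difference = 6.
Extend backward: 54 − 6 = 48;  223 − 48 = 175;  561 − 175 = 386

386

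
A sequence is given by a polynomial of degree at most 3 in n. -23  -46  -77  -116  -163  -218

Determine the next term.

Δ: -23  -31  -39  -47  -55
Δ²: -8  -8  -8  -8
Constant second difference = -8, so extend:
-55 − 8 = -63;  -218 − 63 = -281

-281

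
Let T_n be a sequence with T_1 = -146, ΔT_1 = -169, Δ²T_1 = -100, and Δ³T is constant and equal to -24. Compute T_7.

Build the table forward from the leading diagonal:
Third differences: -24, -24, -24, -24, -24, -24, -24
Second differences: -100, -124, -148, -172, -196, -220, -244
First differences: -169, -269, -393, -541, -713, -909, -1129
T: -146, -315, -584, -977, -1518, -2231, -3140

-3140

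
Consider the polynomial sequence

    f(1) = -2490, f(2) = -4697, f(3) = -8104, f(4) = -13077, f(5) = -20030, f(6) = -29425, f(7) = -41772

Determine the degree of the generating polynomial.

4

First differences: -2207, -3407, -4973, -6953, -9395, -12347
Second differences: -1200, -1566, -1980, -2442, -2952
Third differences: -366, -414, -462, -510
Fourth differences: -48, -48, -48
The fourth differences are constant, so the polynomial has degree 4.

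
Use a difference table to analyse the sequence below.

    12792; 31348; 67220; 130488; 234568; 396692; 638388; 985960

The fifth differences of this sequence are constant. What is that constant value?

480

First differences: 18556, 35872, 63268, 104080, 162124, 241696, 347572
Second differences: 17316, 27396, 40812, 58044, 79572, 105876
Third differences: 10080, 13416, 17232, 21528, 26304
Fourth differences: 3336, 3816, 4296, 4776
Fifth differences: 480, 480, 480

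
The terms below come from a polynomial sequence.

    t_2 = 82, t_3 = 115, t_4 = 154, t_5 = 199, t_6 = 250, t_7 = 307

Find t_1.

33, 39, 45, 51, 57
6, 6, 6, 6
The second differences are constant at 6.
Work back: 33 − 6 = 27;  82 − 27 = 55

55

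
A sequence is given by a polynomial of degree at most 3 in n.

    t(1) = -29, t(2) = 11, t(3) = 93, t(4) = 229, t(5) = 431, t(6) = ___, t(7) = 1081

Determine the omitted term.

711

Using the first 5 terms:
D1: 40, 82, 136, 202
D2: 42, 54, 66
D3: 12, 12
Constant third difference = 12.
Extend forward: 66 + 12 = 78;  202 + 78 = 280;  431 + 280 = 711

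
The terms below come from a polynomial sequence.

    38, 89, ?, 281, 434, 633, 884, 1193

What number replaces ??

Using the last 5 terms:
First differences: 153  199  251  309
Second differences: 46  52  58
Third differences: 6  6
Constant third difference = 6.
Extend backward: 46 − 6 = 40;  153 − 40 = 113;  281 − 113 = 168

168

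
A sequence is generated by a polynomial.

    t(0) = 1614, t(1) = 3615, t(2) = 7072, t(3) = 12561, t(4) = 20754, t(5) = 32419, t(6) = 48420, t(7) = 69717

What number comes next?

97366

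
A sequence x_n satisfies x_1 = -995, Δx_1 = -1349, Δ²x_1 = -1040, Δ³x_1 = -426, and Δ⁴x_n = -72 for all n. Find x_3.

Build the table forward from the leading diagonal:
Δ⁴: -72  -72  -72
Δ³: -426  -498  -570
Δ²: -1040  -1466  -1964
Δ: -1349  -2389  -3855
x: -995  -2344  -4733

-4733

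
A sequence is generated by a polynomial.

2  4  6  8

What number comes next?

10

D1: 2 , 2 , 2
Constant first difference = 2, so extend:
8 + 2 = 10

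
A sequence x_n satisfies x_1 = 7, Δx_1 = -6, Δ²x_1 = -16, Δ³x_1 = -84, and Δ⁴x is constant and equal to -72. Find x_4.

Build the table forward from the leading diagonal:
D4: -72, -72, -72, -72
D3: -84, -156, -228, -300
D2: -16, -100, -256, -484
D1: -6, -22, -122, -378
x: 7, 1, -21, -143

-143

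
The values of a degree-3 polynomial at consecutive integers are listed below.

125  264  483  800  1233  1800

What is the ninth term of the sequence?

4485

D1: 139, 219, 317, 433, 567
D2: 80, 98, 116, 134
D3: 18, 18, 18
Third differences constant at 18.
134 + 18 = 152;  567 + 152 = 719;  1800 + 719 = 2519
152 + 18 = 170;  719 + 170 = 889;  2519 + 889 = 3408
170 + 18 = 188;  889 + 188 = 1077;  3408 + 1077 = 4485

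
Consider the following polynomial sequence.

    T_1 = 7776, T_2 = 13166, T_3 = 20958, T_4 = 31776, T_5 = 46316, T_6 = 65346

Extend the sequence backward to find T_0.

4236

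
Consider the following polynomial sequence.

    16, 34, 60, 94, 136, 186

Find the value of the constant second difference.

D1: 18, 26, 34, 42, 50
D2: 8, 8, 8, 8

8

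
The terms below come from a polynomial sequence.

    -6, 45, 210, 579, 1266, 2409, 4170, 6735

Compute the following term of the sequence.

10314

Δ: 51, 165, 369, 687, 1143, 1761, 2565
Δ²: 114, 204, 318, 456, 618, 804
Δ³: 90, 114, 138, 162, 186
Δ⁴: 24, 24, 24, 24
The fourth differences are constant (24).
186 + 24 = 210;  804 + 210 = 1014;  2565 + 1014 = 3579;  6735 + 3579 = 10314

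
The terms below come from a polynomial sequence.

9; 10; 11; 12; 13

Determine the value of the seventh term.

1, 1, 1, 1
The first differences are constant (1).
13 + 1 = 14
14 + 1 = 15

15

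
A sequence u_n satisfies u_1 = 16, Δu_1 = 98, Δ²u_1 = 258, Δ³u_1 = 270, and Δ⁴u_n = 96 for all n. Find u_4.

1354

Build the table forward from the leading diagonal:
Fourth differences: 96, 96, 96, 96
Third differences: 270, 366, 462, 558
Second differences: 258, 528, 894, 1356
First differences: 98, 356, 884, 1778
u: 16, 114, 470, 1354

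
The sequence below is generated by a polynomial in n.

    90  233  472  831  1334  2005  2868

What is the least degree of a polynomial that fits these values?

3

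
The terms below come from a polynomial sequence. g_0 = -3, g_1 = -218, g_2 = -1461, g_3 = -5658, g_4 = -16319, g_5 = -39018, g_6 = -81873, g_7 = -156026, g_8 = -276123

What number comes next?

-460794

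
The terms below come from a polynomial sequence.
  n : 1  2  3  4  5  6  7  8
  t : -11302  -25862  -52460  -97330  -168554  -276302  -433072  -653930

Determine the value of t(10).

First differences: -14560, -26598, -44870, -71224, -107748, -156770, -220858
Second differences: -12038, -18272, -26354, -36524, -49022, -64088
Third differences: -6234, -8082, -10170, -12498, -15066
Fourth differences: -1848, -2088, -2328, -2568
Fifth differences: -240, -240, -240
Fifth differences constant at -240.
-2568 − 240 = -2808;  -15066 − 2808 = -17874;  -64088 − 17874 = -81962;  -220858 − 81962 = -302820;  -653930 − 302820 = -956750
-2808 − 240 = -3048;  -17874 − 3048 = -20922;  -81962 − 20922 = -102884;  -302820 − 102884 = -405704;  -956750 − 405704 = -1362454

-1362454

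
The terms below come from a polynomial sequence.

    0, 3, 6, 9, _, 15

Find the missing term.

Using the first 4 terms:
First differences: 3  3  3
Constant first difference = 3.
Extend forward: 9 + 3 = 12

12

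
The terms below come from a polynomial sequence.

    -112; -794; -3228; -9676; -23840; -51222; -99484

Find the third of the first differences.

-6448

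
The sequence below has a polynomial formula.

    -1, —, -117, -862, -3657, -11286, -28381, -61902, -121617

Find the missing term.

-6

Using the last 7 terms:
-745, -2795, -7629, -17095, -33521, -59715
-2050, -4834, -9466, -16426, -26194
-2784, -4632, -6960, -9768
-1848, -2328, -2808
-480, -480
Constant fifth difference = -480.
Extend backward: -1848 + 480 = -1368;  -2784 + 1368 = -1416;  -2050 + 1416 = -634;  -745 + 634 = -111;  -117 + 111 = -6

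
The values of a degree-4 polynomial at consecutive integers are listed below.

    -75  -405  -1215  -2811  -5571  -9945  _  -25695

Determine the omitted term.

-16455

Using the first 6 terms:
First differences: -330  -810  -1596  -2760  -4374
Second differences: -480  -786  -1164  -1614
Third differences: -306  -378  -450
Fourth differences: -72  -72
Constant fourth difference = -72.
Extend forward: -450 − 72 = -522;  -1614 − 522 = -2136;  -4374 − 2136 = -6510;  -9945 − 6510 = -16455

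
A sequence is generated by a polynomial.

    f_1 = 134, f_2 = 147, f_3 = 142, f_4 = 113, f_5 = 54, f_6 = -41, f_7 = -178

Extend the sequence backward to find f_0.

109

13, -5, -29, -59, -95, -137
-18, -24, -30, -36, -42
-6, -6, -6, -6
The third differences are constant at -6.
Work back: -18 + 6 = -12;  13 + 12 = 25;  134 − 25 = 109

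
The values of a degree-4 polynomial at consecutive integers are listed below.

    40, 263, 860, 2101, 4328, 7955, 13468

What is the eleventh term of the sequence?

66620

D1: 223, 597, 1241, 2227, 3627, 5513
D2: 374, 644, 986, 1400, 1886
D3: 270, 342, 414, 486
D4: 72, 72, 72
The fourth differences are constant (72).
486 + 72 = 558;  1886 + 558 = 2444;  5513 + 2444 = 7957;  13468 + 7957 = 21425
558 + 72 = 630;  2444 + 630 = 3074;  7957 + 3074 = 11031;  21425 + 11031 = 32456
630 + 72 = 702;  3074 + 702 = 3776;  11031 + 3776 = 14807;  32456 + 14807 = 47263
702 + 72 = 774;  3776 + 774 = 4550;  14807 + 4550 = 19357;  47263 + 19357 = 66620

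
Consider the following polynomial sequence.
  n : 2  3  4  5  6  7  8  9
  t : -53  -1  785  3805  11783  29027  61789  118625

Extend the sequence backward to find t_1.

-7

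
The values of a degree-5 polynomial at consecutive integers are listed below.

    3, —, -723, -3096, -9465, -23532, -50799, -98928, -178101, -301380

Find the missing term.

-84

Using the last 8 terms:
First differences: -2373  -6369  -14067  -27267  -48129  -79173  -123279
Second differences: -3996  -7698  -13200  -20862  -31044  -44106
Third differences: -3702  -5502  -7662  -10182  -13062
Fourth differences: -1800  -2160  -2520  -2880
Fifth differences: -360  -360  -360
Constant fifth difference = -360.
Extend backward: -1800 + 360 = -1440;  -3702 + 1440 = -2262;  -3996 + 2262 = -1734;  -2373 + 1734 = -639;  -723 + 639 = -84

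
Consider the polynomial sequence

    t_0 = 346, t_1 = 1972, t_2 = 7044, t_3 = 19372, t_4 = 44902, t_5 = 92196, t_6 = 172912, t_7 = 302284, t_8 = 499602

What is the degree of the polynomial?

5

Δ: 1626, 5072, 12328, 25530, 47294, 80716, 129372, 197318
Δ²: 3446, 7256, 13202, 21764, 33422, 48656, 67946
Δ³: 3810, 5946, 8562, 11658, 15234, 19290
Δ⁴: 2136, 2616, 3096, 3576, 4056
Δ⁵: 480, 480, 480, 480
The fifth differences are constant, so the polynomial has degree 5.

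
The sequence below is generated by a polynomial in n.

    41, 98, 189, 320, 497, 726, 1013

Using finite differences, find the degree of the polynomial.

First differences: 57, 91, 131, 177, 229, 287
Second differences: 34, 40, 46, 52, 58
Third differences: 6, 6, 6, 6
The third differences are constant, so the polynomial has degree 3.

3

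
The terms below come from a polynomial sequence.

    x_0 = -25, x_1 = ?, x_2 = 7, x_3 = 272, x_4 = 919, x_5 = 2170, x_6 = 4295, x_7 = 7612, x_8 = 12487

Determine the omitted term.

Using the last 7 terms:
265, 647, 1251, 2125, 3317, 4875
382, 604, 874, 1192, 1558
222, 270, 318, 366
48, 48, 48
Constant fourth difference = 48.
Extend backward: 222 − 48 = 174;  382 − 174 = 208;  265 − 208 = 57;  7 − 57 = -50

-50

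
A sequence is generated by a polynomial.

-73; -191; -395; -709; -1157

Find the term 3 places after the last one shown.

-118, -204, -314, -448
-86, -110, -134
-24, -24
The third differences are constant (-24).
-134 − 24 = -158;  -448 − 158 = -606;  -1157 − 606 = -1763
-158 − 24 = -182;  -606 − 182 = -788;  -1763 − 788 = -2551
-182 − 24 = -206;  -788 − 206 = -994;  -2551 − 994 = -3545

-3545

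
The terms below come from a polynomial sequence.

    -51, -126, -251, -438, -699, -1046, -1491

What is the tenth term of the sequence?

-3534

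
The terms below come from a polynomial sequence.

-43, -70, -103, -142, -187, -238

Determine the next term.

Δ: -27, -33, -39, -45, -51
Δ²: -6, -6, -6, -6
Second differences constant at -6.
-51 − 6 = -57;  -238 − 57 = -295

-295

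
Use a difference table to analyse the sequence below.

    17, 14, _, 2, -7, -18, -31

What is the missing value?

Using the last 4 terms:
-9, -11, -13
-2, -2
Constant second difference = -2.
Extend backward: -9 + 2 = -7;  2 + 7 = 9

9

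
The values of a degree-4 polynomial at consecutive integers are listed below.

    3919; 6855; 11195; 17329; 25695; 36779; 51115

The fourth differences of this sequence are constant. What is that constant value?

48

First differences: 2936, 4340, 6134, 8366, 11084, 14336
Second differences: 1404, 1794, 2232, 2718, 3252
Third differences: 390, 438, 486, 534
Fourth differences: 48, 48, 48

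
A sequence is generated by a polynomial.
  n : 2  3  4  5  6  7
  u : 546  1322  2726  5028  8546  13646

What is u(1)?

First differences: 776, 1404, 2302, 3518, 5100
Second differences: 628, 898, 1216, 1582
Third differences: 270, 318, 366
Fourth differences: 48, 48
The fourth differences are constant at 48.
Work back: 270 − 48 = 222;  628 − 222 = 406;  776 − 406 = 370;  546 − 370 = 176

176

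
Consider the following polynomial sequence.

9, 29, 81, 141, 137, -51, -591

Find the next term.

First differences: 20  52  60  -4  -188  -540
Second differences: 32  8  -64  -184  -352
Third differences: -24  -72  -120  -168
Fourth differences: -48  -48  -48
Fourth differences constant at -48.
-168 − 48 = -216;  -352 − 216 = -568;  -540 − 568 = -1108;  -591 − 1108 = -1699

-1699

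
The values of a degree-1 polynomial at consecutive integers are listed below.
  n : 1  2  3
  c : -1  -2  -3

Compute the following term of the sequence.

-4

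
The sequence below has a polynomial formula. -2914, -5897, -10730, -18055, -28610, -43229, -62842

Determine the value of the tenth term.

First differences: -2983  -4833  -7325  -10555  -14619  -19613
Second differences: -1850  -2492  -3230  -4064  -4994
Third differences: -642  -738  -834  -930
Fourth differences: -96  -96  -96
Fourth differences constant at -96.
-930 − 96 = -1026;  -4994 − 1026 = -6020;  -19613 − 6020 = -25633;  -62842 − 25633 = -88475
-1026 − 96 = -1122;  -6020 − 1122 = -7142;  -25633 − 7142 = -32775;  -88475 − 32775 = -121250
-1122 − 96 = -1218;  -7142 − 1218 = -8360;  -32775 − 8360 = -41135;  -121250 − 41135 = -162385

-162385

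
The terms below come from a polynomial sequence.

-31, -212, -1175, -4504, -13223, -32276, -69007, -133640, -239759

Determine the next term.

-404788

D1: -181 , -963 , -3329 , -8719 , -19053 , -36731 , -64633 , -106119
D2: -782 , -2366 , -5390 , -10334 , -17678 , -27902 , -41486
D3: -1584 , -3024 , -4944 , -7344 , -10224 , -13584
D4: -1440 , -1920 , -2400 , -2880 , -3360
D5: -480 , -480 , -480 , -480
The fifth differences are constant (-480).
-3360 − 480 = -3840;  -13584 − 3840 = -17424;  -41486 − 17424 = -58910;  -106119 − 58910 = -165029;  -239759 − 165029 = -404788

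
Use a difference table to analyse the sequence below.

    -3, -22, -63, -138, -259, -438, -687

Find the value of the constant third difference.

D1: -19, -41, -75, -121, -179, -249
D2: -22, -34, -46, -58, -70
D3: -12, -12, -12, -12

-12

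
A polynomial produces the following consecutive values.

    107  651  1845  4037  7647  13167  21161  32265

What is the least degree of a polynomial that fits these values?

4

D1: 544, 1194, 2192, 3610, 5520, 7994, 11104
D2: 650, 998, 1418, 1910, 2474, 3110
D3: 348, 420, 492, 564, 636
D4: 72, 72, 72, 72
The fourth differences are constant, so the polynomial has degree 4.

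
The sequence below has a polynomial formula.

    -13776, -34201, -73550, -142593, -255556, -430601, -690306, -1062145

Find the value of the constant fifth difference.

D1: -20425, -39349, -69043, -112963, -175045, -259705, -371839
D2: -18924, -29694, -43920, -62082, -84660, -112134
D3: -10770, -14226, -18162, -22578, -27474
D4: -3456, -3936, -4416, -4896
D5: -480, -480, -480

-480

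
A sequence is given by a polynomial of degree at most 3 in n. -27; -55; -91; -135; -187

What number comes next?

-247

-28 , -36 , -44 , -52
-8 , -8 , -8
Second differences constant at -8.
-52 − 8 = -60;  -187 − 60 = -247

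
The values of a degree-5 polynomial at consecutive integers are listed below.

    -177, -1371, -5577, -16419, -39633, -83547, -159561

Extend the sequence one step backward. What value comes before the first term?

-3

D1: -1194  -4206  -10842  -23214  -43914  -76014
D2: -3012  -6636  -12372  -20700  -32100
D3: -3624  -5736  -8328  -11400
D4: -2112  -2592  -3072
D5: -480  -480
The fifth differences are constant at -480.
Work back: -2112 + 480 = -1632;  -3624 + 1632 = -1992;  -3012 + 1992 = -1020;  -1194 + 1020 = -174;  -177 + 174 = -3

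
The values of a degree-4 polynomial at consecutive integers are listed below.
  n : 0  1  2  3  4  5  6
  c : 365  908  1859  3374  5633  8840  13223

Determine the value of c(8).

26549

Δ: 543 , 951 , 1515 , 2259 , 3207 , 4383
Δ²: 408 , 564 , 744 , 948 , 1176
Δ³: 156 , 180 , 204 , 228
Δ⁴: 24 , 24 , 24
Fourth differences constant at 24.
228 + 24 = 252;  1176 + 252 = 1428;  4383 + 1428 = 5811;  13223 + 5811 = 19034
252 + 24 = 276;  1428 + 276 = 1704;  5811 + 1704 = 7515;  19034 + 7515 = 26549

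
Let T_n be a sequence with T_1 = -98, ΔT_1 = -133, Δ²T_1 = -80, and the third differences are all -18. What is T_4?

Build the table forward from the leading diagonal:
Δ³: -18  -18  -18  -18
Δ²: -80  -98  -116  -134
Δ: -133  -213  -311  -427
T: -98  -231  -444  -755

-755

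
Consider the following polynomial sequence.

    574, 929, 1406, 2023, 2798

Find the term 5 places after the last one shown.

9673

First differences: 355  477  617  775
Second differences: 122  140  158
Third differences: 18  18
Constant third difference = 18, so extend:
158 + 18 = 176;  775 + 176 = 951;  2798 + 951 = 3749
176 + 18 = 194;  951 + 194 = 1145;  3749 + 1145 = 4894
194 + 18 = 212;  1145 + 212 = 1357;  4894 + 1357 = 6251
212 + 18 = 230;  1357 + 230 = 1587;  6251 + 1587 = 7838
230 + 18 = 248;  1587 + 248 = 1835;  7838 + 1835 = 9673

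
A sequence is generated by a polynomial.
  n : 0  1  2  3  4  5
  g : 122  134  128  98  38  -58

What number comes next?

Δ: 12 , -6 , -30 , -60 , -96
Δ²: -18 , -24 , -30 , -36
Δ³: -6 , -6 , -6
Constant third difference = -6, so extend:
-36 − 6 = -42;  -96 − 42 = -138;  -58 − 138 = -196

-196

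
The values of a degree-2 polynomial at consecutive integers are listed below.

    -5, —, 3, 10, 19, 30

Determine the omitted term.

Using the last 4 terms:
Δ: 7  9  11
Δ²: 2  2
Constant second difference = 2.
Extend backward: 7 − 2 = 5;  3 − 5 = -2

-2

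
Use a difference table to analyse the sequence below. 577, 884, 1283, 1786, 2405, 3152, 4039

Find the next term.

D1: 307 , 399 , 503 , 619 , 747 , 887
D2: 92 , 104 , 116 , 128 , 140
D3: 12 , 12 , 12 , 12
Constant third difference = 12, so extend:
140 + 12 = 152;  887 + 152 = 1039;  4039 + 1039 = 5078

5078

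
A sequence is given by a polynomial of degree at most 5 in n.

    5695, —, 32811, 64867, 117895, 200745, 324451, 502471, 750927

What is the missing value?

Using the last 7 terms:
32056, 53028, 82850, 123706, 178020, 248456
20972, 29822, 40856, 54314, 70436
8850, 11034, 13458, 16122
2184, 2424, 2664
240, 240
Constant fifth difference = 240.
Extend backward: 2184 − 240 = 1944;  8850 − 1944 = 6906;  20972 − 6906 = 14066;  32056 − 14066 = 17990;  32811 − 17990 = 14821

14821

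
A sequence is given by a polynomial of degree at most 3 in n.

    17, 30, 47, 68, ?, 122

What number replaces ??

93

Using the first 4 terms:
Δ: 13, 17, 21
Δ²: 4, 4
Constant second difference = 4.
Extend forward: 21 + 4 = 25;  68 + 25 = 93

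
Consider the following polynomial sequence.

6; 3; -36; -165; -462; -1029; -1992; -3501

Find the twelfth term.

-18837

First differences: -3 , -39 , -129 , -297 , -567 , -963 , -1509
Second differences: -36 , -90 , -168 , -270 , -396 , -546
Third differences: -54 , -78 , -102 , -126 , -150
Fourth differences: -24 , -24 , -24 , -24
Constant fourth difference = -24, so extend:
-150 − 24 = -174;  -546 − 174 = -720;  -1509 − 720 = -2229;  -3501 − 2229 = -5730
-174 − 24 = -198;  -720 − 198 = -918;  -2229 − 918 = -3147;  -5730 − 3147 = -8877
-198 − 24 = -222;  -918 − 222 = -1140;  -3147 − 1140 = -4287;  -8877 − 4287 = -13164
-222 − 24 = -246;  -1140 − 246 = -1386;  -4287 − 1386 = -5673;  -13164 − 5673 = -18837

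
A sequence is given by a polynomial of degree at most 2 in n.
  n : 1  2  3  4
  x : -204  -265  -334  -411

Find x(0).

-151

-61, -69, -77
-8, -8
The second differences are constant at -8.
Work back: -61 + 8 = -53;  -204 + 53 = -151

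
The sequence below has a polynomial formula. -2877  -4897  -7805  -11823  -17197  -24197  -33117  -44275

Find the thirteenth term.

-146445

D1: -2020  -2908  -4018  -5374  -7000  -8920  -11158
D2: -888  -1110  -1356  -1626  -1920  -2238
D3: -222  -246  -270  -294  -318
D4: -24  -24  -24  -24
Constant fourth difference = -24, so extend:
-318 − 24 = -342;  -2238 − 342 = -2580;  -11158 − 2580 = -13738;  -44275 − 13738 = -58013
-342 − 24 = -366;  -2580 − 366 = -2946;  -13738 − 2946 = -16684;  -58013 − 16684 = -74697
-366 − 24 = -390;  -2946 − 390 = -3336;  -16684 − 3336 = -20020;  -74697 − 20020 = -94717
-390 − 24 = -414;  -3336 − 414 = -3750;  -20020 − 3750 = -23770;  -94717 − 23770 = -118487
-414 − 24 = -438;  -3750 − 438 = -4188;  -23770 − 4188 = -27958;  -118487 − 27958 = -146445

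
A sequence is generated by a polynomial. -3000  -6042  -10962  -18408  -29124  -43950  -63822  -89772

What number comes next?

-122928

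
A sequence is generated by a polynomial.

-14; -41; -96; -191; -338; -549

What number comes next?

D1: -27, -55, -95, -147, -211
D2: -28, -40, -52, -64
D3: -12, -12, -12
Third differences constant at -12.
-64 − 12 = -76;  -211 − 76 = -287;  -549 − 287 = -836

-836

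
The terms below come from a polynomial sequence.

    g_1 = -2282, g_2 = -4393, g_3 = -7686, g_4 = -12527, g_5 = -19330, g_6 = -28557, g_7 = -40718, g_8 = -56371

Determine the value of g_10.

-100625

-2111, -3293, -4841, -6803, -9227, -12161, -15653
-1182, -1548, -1962, -2424, -2934, -3492
-366, -414, -462, -510, -558
-48, -48, -48, -48
The fourth differences are constant (-48).
-558 − 48 = -606;  -3492 − 606 = -4098;  -15653 − 4098 = -19751;  -56371 − 19751 = -76122
-606 − 48 = -654;  -4098 − 654 = -4752;  -19751 − 4752 = -24503;  -76122 − 24503 = -100625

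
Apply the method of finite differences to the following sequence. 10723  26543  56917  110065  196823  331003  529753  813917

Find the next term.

First differences: 15820  30374  53148  86758  134180  198750  284164
Second differences: 14554  22774  33610  47422  64570  85414
Third differences: 8220  10836  13812  17148  20844
Fourth differences: 2616  2976  3336  3696
Fifth differences: 360  360  360
The fifth differences are constant (360).
3696 + 360 = 4056;  20844 + 4056 = 24900;  85414 + 24900 = 110314;  284164 + 110314 = 394478;  813917 + 394478 = 1208395

1208395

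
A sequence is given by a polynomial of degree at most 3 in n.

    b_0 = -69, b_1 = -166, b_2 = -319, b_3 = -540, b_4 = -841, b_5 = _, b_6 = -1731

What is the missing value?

Using the first 5 terms:
D1: -97  -153  -221  -301
D2: -56  -68  -80
D3: -12  -12
Constant third difference = -12.
Extend forward: -80 − 12 = -92;  -301 − 92 = -393;  -841 − 393 = -1234

-1234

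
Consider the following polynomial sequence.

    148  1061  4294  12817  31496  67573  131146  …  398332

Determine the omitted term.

Using the first 7 terms:
First differences: 913  3233  8523  18679  36077  63573
Second differences: 2320  5290  10156  17398  27496
Third differences: 2970  4866  7242  10098
Fourth differences: 1896  2376  2856
Fifth differences: 480  480
Constant fifth difference = 480.
Extend forward: 2856 + 480 = 3336;  10098 + 3336 = 13434;  27496 + 13434 = 40930;  63573 + 40930 = 104503;  131146 + 104503 = 235649

235649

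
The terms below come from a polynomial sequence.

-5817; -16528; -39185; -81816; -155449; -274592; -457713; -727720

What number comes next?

-1112441

Δ: -10711 , -22657 , -42631 , -73633 , -119143 , -183121 , -270007
Δ²: -11946 , -19974 , -31002 , -45510 , -63978 , -86886
Δ³: -8028 , -11028 , -14508 , -18468 , -22908
Δ⁴: -3000 , -3480 , -3960 , -4440
Δ⁵: -480 , -480 , -480
Constant fifth difference = -480, so extend:
-4440 − 480 = -4920;  -22908 − 4920 = -27828;  -86886 − 27828 = -114714;  -270007 − 114714 = -384721;  -727720 − 384721 = -1112441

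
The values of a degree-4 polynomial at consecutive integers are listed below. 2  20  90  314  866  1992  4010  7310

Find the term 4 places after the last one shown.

Δ: 18, 70, 224, 552, 1126, 2018, 3300
Δ²: 52, 154, 328, 574, 892, 1282
Δ³: 102, 174, 246, 318, 390
Δ⁴: 72, 72, 72, 72
Constant fourth difference = 72, so extend:
390 + 72 = 462;  1282 + 462 = 1744;  3300 + 1744 = 5044;  7310 + 5044 = 12354
462 + 72 = 534;  1744 + 534 = 2278;  5044 + 2278 = 7322;  12354 + 7322 = 19676
534 + 72 = 606;  2278 + 606 = 2884;  7322 + 2884 = 10206;  19676 + 10206 = 29882
606 + 72 = 678;  2884 + 678 = 3562;  10206 + 3562 = 13768;  29882 + 13768 = 43650

43650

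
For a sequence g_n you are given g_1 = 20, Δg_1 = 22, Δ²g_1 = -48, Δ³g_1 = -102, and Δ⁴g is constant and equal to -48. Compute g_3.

16

Build the table forward from the leading diagonal:
Δ⁴: -48, -48, -48
Δ³: -102, -150, -198
Δ²: -48, -150, -300
Δ: 22, -26, -176
g: 20, 42, 16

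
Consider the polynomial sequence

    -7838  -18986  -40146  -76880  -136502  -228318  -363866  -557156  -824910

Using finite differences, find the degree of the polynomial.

5

First differences: -11148, -21160, -36734, -59622, -91816, -135548, -193290, -267754
Second differences: -10012, -15574, -22888, -32194, -43732, -57742, -74464
Third differences: -5562, -7314, -9306, -11538, -14010, -16722
Fourth differences: -1752, -1992, -2232, -2472, -2712
Fifth differences: -240, -240, -240, -240
The fifth differences are constant, so the polynomial has degree 5.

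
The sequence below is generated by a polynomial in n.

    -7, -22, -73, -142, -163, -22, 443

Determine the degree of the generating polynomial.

4

-15, -51, -69, -21, 141, 465
-36, -18, 48, 162, 324
18, 66, 114, 162
48, 48, 48
The fourth differences are constant, so the polynomial has degree 4.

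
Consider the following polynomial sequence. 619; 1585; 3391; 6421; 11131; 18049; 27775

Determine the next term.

40981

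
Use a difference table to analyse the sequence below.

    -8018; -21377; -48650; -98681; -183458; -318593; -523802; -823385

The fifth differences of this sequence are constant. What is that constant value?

D1: -13359, -27273, -50031, -84777, -135135, -205209, -299583
D2: -13914, -22758, -34746, -50358, -70074, -94374
D3: -8844, -11988, -15612, -19716, -24300
D4: -3144, -3624, -4104, -4584
D5: -480, -480, -480

-480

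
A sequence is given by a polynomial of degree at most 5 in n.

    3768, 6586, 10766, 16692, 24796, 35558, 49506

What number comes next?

67216

D1: 2818, 4180, 5926, 8104, 10762, 13948
D2: 1362, 1746, 2178, 2658, 3186
D3: 384, 432, 480, 528
D4: 48, 48, 48
Constant fourth difference = 48, so extend:
528 + 48 = 576;  3186 + 576 = 3762;  13948 + 3762 = 17710;  49506 + 17710 = 67216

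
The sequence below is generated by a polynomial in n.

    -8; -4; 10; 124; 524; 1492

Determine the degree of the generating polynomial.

Δ: 4, 14, 114, 400, 968
Δ²: 10, 100, 286, 568
Δ³: 90, 186, 282
Δ⁴: 96, 96
The fourth differences are constant, so the polynomial has degree 4.

4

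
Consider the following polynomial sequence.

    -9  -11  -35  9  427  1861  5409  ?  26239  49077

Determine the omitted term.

12745

Using the first 7 terms:
Δ: -2, -24, 44, 418, 1434, 3548
Δ²: -22, 68, 374, 1016, 2114
Δ³: 90, 306, 642, 1098
Δ⁴: 216, 336, 456
Δ⁵: 120, 120
Constant fifth difference = 120.
Extend forward: 456 + 120 = 576;  1098 + 576 = 1674;  2114 + 1674 = 3788;  3548 + 3788 = 7336;  5409 + 7336 = 12745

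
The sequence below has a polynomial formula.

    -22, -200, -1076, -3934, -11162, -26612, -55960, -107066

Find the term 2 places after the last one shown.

-319072

D1: -178, -876, -2858, -7228, -15450, -29348, -51106
D2: -698, -1982, -4370, -8222, -13898, -21758
D3: -1284, -2388, -3852, -5676, -7860
D4: -1104, -1464, -1824, -2184
D5: -360, -360, -360
Constant fifth difference = -360, so extend:
-2184 − 360 = -2544;  -7860 − 2544 = -10404;  -21758 − 10404 = -32162;  -51106 − 32162 = -83268;  -107066 − 83268 = -190334
-2544 − 360 = -2904;  -10404 − 2904 = -13308;  -32162 − 13308 = -45470;  -83268 − 45470 = -128738;  -190334 − 128738 = -319072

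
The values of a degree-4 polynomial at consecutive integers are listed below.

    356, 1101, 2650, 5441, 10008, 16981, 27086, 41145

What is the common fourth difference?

First differences: 745, 1549, 2791, 4567, 6973, 10105, 14059
Second differences: 804, 1242, 1776, 2406, 3132, 3954
Third differences: 438, 534, 630, 726, 822
Fourth differences: 96, 96, 96, 96

96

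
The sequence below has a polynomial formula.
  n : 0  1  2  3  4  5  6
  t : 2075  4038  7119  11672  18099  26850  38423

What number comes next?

First differences: 1963, 3081, 4553, 6427, 8751, 11573
Second differences: 1118, 1472, 1874, 2324, 2822
Third differences: 354, 402, 450, 498
Fourth differences: 48, 48, 48
The fourth differences are constant (48).
498 + 48 = 546;  2822 + 546 = 3368;  11573 + 3368 = 14941;  38423 + 14941 = 53364

53364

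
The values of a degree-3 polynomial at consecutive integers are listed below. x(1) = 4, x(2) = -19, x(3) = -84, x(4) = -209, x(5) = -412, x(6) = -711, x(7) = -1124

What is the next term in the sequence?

Δ: -23  -65  -125  -203  -299  -413
Δ²: -42  -60  -78  -96  -114
Δ³: -18  -18  -18  -18
Third differences constant at -18.
-114 − 18 = -132;  -413 − 132 = -545;  -1124 − 545 = -1669

-1669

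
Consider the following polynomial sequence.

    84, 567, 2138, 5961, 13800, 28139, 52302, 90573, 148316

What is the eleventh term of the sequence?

349794

Δ: 483  1571  3823  7839  14339  24163  38271  57743
Δ²: 1088  2252  4016  6500  9824  14108  19472
Δ³: 1164  1764  2484  3324  4284  5364
Δ⁴: 600  720  840  960  1080
Δ⁵: 120  120  120  120
Fifth differences constant at 120.
1080 + 120 = 1200;  5364 + 1200 = 6564;  19472 + 6564 = 26036;  57743 + 26036 = 83779;  148316 + 83779 = 232095
1200 + 120 = 1320;  6564 + 1320 = 7884;  26036 + 7884 = 33920;  83779 + 33920 = 117699;  232095 + 117699 = 349794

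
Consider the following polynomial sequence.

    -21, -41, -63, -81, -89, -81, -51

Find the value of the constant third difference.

6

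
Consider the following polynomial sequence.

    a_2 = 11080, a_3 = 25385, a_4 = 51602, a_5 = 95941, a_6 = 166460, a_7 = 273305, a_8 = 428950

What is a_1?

4085

14305, 26217, 44339, 70519, 106845, 155645
11912, 18122, 26180, 36326, 48800
6210, 8058, 10146, 12474
1848, 2088, 2328
240, 240
The fifth differences are constant at 240.
Work back: 1848 − 240 = 1608;  6210 − 1608 = 4602;  11912 − 4602 = 7310;  14305 − 7310 = 6995;  11080 − 6995 = 4085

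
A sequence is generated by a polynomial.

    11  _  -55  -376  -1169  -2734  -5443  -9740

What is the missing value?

22

Using the last 6 terms:
-321, -793, -1565, -2709, -4297
-472, -772, -1144, -1588
-300, -372, -444
-72, -72
Constant fourth difference = -72.
Extend backward: -300 + 72 = -228;  -472 + 228 = -244;  -321 + 244 = -77;  -55 + 77 = 22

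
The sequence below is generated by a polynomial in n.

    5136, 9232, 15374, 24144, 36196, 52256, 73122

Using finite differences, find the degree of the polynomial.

Δ: 4096, 6142, 8770, 12052, 16060, 20866
Δ²: 2046, 2628, 3282, 4008, 4806
Δ³: 582, 654, 726, 798
Δ⁴: 72, 72, 72
The fourth differences are constant, so the polynomial has degree 4.

4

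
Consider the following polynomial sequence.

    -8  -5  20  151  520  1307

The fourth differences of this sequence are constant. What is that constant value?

First differences: 3, 25, 131, 369, 787
Second differences: 22, 106, 238, 418
Third differences: 84, 132, 180
Fourth differences: 48, 48

48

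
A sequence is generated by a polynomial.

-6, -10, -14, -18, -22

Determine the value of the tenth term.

-42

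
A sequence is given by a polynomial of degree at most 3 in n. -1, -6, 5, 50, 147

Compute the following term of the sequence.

D1: -5, 11, 45, 97
D2: 16, 34, 52
D3: 18, 18
Third differences constant at 18.
52 + 18 = 70;  97 + 70 = 167;  147 + 167 = 314

314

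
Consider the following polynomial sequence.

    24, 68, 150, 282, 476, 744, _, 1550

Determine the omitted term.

1098

Using the first 6 terms:
44  82  132  194  268
38  50  62  74
12  12  12
Constant third difference = 12.
Extend forward: 74 + 12 = 86;  268 + 86 = 354;  744 + 354 = 1098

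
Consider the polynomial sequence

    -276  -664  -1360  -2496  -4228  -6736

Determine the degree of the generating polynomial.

Δ: -388, -696, -1136, -1732, -2508
Δ²: -308, -440, -596, -776
Δ³: -132, -156, -180
Δ⁴: -24, -24
The fourth differences are constant, so the polynomial has degree 4.

4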